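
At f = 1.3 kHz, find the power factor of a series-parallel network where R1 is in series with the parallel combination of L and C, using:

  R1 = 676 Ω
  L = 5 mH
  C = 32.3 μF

Step 1 — Angular frequency: ω = 2π·f = 2π·1300 = 8168 rad/s.
Step 2 — Component impedances:
  R1: Z = R = 676 Ω
  L: Z = jωL = j·8168·0.005 = 0 + j40.84 Ω
  C: Z = 1/(jωC) = -j/(ω·C) = 0 - j3.79 Ω
Step 3 — Parallel branch: L || C = 1/(1/L + 1/C) = 0 - j4.178 Ω.
Step 4 — Series with R1: Z_total = R1 + (L || C) = 676 - j4.178 Ω = 676∠-0.4° Ω.
Step 5 — Power factor: PF = cos(φ) = Re(Z)/|Z| = 676/676 = 1.
Step 6 — Type: Im(Z) = -4.178 ⇒ leading (phase φ = -0.4°).

PF = 1 (leading, φ = -0.4°)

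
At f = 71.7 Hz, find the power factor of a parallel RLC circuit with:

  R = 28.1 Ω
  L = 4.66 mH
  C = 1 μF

Step 1 — Angular frequency: ω = 2π·f = 2π·71.7 = 450.5 rad/s.
Step 2 — Component impedances:
  R: Z = R = 28.1 Ω
  L: Z = jωL = j·450.5·0.00466 = 0 + j2.099 Ω
  C: Z = 1/(jωC) = -j/(ω·C) = 0 - j2220 Ω
Step 3 — Parallel combination: 1/Z_total = 1/R + 1/L + 1/C; Z_total = 0.1563 + j2.09 Ω = 2.095∠85.7° Ω.
Step 4 — Power factor: PF = cos(φ) = Re(Z)/|Z| = 0.15627/2.0955 = 0.07457.
Step 5 — Type: Im(Z) = 2.09 ⇒ lagging (phase φ = 85.7°).

PF = 0.07457 (lagging, φ = 85.7°)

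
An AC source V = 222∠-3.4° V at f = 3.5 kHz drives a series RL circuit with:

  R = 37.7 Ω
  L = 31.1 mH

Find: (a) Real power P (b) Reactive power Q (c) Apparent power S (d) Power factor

Step 1 — Angular frequency: ω = 2π·f = 2π·3500 = 2.199e+04 rad/s.
Step 2 — Component impedances:
  R: Z = R = 37.7 Ω
  L: Z = jωL = j·2.199e+04·0.0311 = 0 + j683.9 Ω
Step 3 — Series combination: Z_total = R + L = 37.7 + j683.9 Ω = 685∠86.8° Ω.
Step 4 — Source phasor: V = 222∠-3.4° V = 221.6 - j13.17 V.
Step 5 — Current: I = V / Z = -0.001385 - j0.3241 A = 0.3241∠-90.2° A.
Step 6 — Complex power: S = V·I* = 3.96 + j71.84 VA.
Step 7 — Real power: P = Re(S) = 3.96 W.
Step 8 — Reactive power: Q = Im(S) = 71.84 VAR.
Step 9 — Apparent power: |S| = 71.95 VA.
Step 10 — Power factor: PF = P/|S| = 0.05504 (lagging).

(a) P = 3.96 W  (b) Q = 71.84 VAR  (c) S = 71.95 VA  (d) PF = 0.05504 (lagging)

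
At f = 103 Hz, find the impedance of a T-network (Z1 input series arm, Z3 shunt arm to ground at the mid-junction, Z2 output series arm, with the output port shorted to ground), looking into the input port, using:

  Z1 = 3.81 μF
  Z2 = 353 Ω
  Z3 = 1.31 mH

Step 1 — Angular frequency: ω = 2π·f = 2π·103 = 647.2 rad/s.
Step 2 — Component impedances:
  Z1: Z = 1/(jωC) = -j/(ω·C) = 0 - j405.6 Ω
  Z2: Z = R = 353 Ω
  Z3: Z = jωL = j·647.2·0.00131 = 0 + j0.8478 Ω
Step 3 — With the output port shorted to ground, the output series arm Z2 runs from the junction to ground; the shunt arm Z3 also runs from the junction to ground. They appear in parallel: Z3 || Z2 = 0.002036 + j0.8478 Ω.
Step 4 — Series with input arm Z1: Z_in = Z1 + (Z3 || Z2) = 0.002036 - j404.7 Ω = 404.7∠-90.0° Ω.

Z = 0.002036 - j404.7 Ω = 404.7∠-90.0° Ω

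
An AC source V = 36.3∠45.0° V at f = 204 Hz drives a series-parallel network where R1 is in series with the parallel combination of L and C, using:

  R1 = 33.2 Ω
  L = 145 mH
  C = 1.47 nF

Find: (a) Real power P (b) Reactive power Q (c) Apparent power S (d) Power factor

Step 1 — Angular frequency: ω = 2π·f = 2π·204 = 1282 rad/s.
Step 2 — Component impedances:
  R1: Z = R = 33.2 Ω
  L: Z = jωL = j·1282·0.145 = 0 + j185.9 Ω
  C: Z = 1/(jωC) = -j/(ω·C) = 0 - j5.307e+05 Ω
Step 3 — Parallel branch: L || C = 1/(1/L + 1/C) = 0 + j185.9 Ω.
Step 4 — Series with R1: Z_total = R1 + (L || C) = 33.2 + j185.9 Ω = 188.9∠79.9° Ω.
Step 5 — Source phasor: V = 36.3∠45.0° V = 25.67 + j25.67 V.
Step 6 — Current: I = V / Z = 0.1577 - j0.1099 A = 0.1922∠-34.9° A.
Step 7 — Complex power: S = V·I* = 1.226 + j6.868 VA.
Step 8 — Real power: P = Re(S) = 1.226 W.
Step 9 — Reactive power: Q = Im(S) = 6.868 VAR.
Step 10 — Apparent power: |S| = 6.977 VA.
Step 11 — Power factor: PF = P/|S| = 0.1758 (lagging).

(a) P = 1.226 W  (b) Q = 6.868 VAR  (c) S = 6.977 VA  (d) PF = 0.1758 (lagging)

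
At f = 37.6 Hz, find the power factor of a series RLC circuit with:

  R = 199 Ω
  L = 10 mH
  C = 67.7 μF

Step 1 — Angular frequency: ω = 2π·f = 2π·37.6 = 236.2 rad/s.
Step 2 — Component impedances:
  R: Z = R = 199 Ω
  L: Z = jωL = j·236.2·0.01 = 0 + j2.362 Ω
  C: Z = 1/(jωC) = -j/(ω·C) = 0 - j62.52 Ω
Step 3 — Series combination: Z_total = R + L + C = 199 - j60.16 Ω = 207.9∠-16.8° Ω.
Step 4 — Power factor: PF = cos(φ) = Re(Z)/|Z| = 199/207.9 = 0.9572.
Step 5 — Type: Im(Z) = -60.16 ⇒ leading (phase φ = -16.8°).

PF = 0.9572 (leading, φ = -16.8°)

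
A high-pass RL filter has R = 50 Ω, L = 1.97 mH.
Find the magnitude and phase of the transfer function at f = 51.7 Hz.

Step 1 — Angular frequency: ω = 2π·51.7 = 324.8 rad/s.
Step 2 — Transfer function: H(jω) = jωL/(R + jωL).
Step 3 — Numerator jωL = j·0.6399; denominator R + jωL = 50 + j0.6399.
Step 4 — H = 0.0001638 + j0.0128.
Step 5 — Magnitude: |H| = 0.0128 (-37.9 dB); phase: φ = 89.3°.

|H| = 0.0128 (-37.9 dB), φ = 89.3°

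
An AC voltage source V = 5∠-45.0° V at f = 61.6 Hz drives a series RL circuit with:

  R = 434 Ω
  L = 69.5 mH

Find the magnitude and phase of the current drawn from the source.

Step 1 — Angular frequency: ω = 2π·f = 2π·61.6 = 387 rad/s.
Step 2 — Component impedances:
  R: Z = R = 434 Ω
  L: Z = jωL = j·387·0.0695 = 0 + j26.9 Ω
Step 3 — Series combination: Z_total = R + L = 434 + j26.9 Ω = 434.8∠3.5° Ω.
Step 4 — Source phasor: V = 5∠-45.0° V = 3.536 - j3.536 V.
Step 5 — Ohm's law: I = V / Z_total = (3.536 - j3.536) / (434 + j26.9) = 0.007612 - j0.008618 A.
Step 6 — Convert to polar: |I| = 0.0115 A, ∠I = -48.5°.

I = 0.0115∠-48.5° A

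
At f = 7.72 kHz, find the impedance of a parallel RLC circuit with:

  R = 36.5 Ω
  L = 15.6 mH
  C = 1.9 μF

Step 1 — Angular frequency: ω = 2π·f = 2π·7720 = 4.851e+04 rad/s.
Step 2 — Component impedances:
  R: Z = R = 36.5 Ω
  L: Z = jωL = j·4.851e+04·0.0156 = 0 + j756.7 Ω
  C: Z = 1/(jωC) = -j/(ω·C) = 0 - j10.85 Ω
Step 3 — Parallel combination: 1/Z_total = 1/R + 1/L + 1/C; Z_total = 3.043 - j10.09 Ω = 10.54∠-73.2° Ω.

Z = 3.043 - j10.09 Ω = 10.54∠-73.2° Ω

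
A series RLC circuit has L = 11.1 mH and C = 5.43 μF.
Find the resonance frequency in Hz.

Step 1 — Resonance condition Im(Z)=0 gives ω₀ = 1/√(LC).
Step 2 — ω₀ = 1/√(0.0111·5.43e-06) = 4073 rad/s.
Step 3 — f₀ = ω₀/(2π) = 648.3 Hz.

f₀ = 648.3 Hz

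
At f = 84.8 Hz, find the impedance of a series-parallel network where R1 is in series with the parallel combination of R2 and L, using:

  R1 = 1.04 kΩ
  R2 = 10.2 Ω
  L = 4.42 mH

Step 1 — Angular frequency: ω = 2π·f = 2π·84.8 = 532.8 rad/s.
Step 2 — Component impedances:
  R1: Z = R = 1040 Ω
  R2: Z = R = 10.2 Ω
  L: Z = jωL = j·532.8·0.00442 = 0 + j2.355 Ω
Step 3 — Parallel branch: R2 || L = 1/(1/R2 + 1/L) = 0.5162 + j2.236 Ω.
Step 4 — Series with R1: Z_total = R1 + (R2 || L) = 1041 + j2.236 Ω = 1041∠0.1° Ω.

Z = 1041 + j2.236 Ω = 1041∠0.1° Ω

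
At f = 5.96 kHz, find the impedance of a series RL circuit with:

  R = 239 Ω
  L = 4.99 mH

Step 1 — Angular frequency: ω = 2π·f = 2π·5960 = 3.745e+04 rad/s.
Step 2 — Component impedances:
  R: Z = R = 239 Ω
  L: Z = jωL = j·3.745e+04·0.00499 = 0 + j186.9 Ω
Step 3 — Series combination: Z_total = R + L = 239 + j186.9 Ω = 303.4∠38.0° Ω.

Z = 239 + j186.9 Ω = 303.4∠38.0° Ω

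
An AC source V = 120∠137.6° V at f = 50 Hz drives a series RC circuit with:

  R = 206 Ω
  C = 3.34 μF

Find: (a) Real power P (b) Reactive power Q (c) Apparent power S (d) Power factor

Step 1 — Angular frequency: ω = 2π·f = 2π·50 = 314.2 rad/s.
Step 2 — Component impedances:
  R: Z = R = 206 Ω
  C: Z = 1/(jωC) = -j/(ω·C) = 0 - j953 Ω
Step 3 — Series combination: Z_total = R + C = 206 - j953 Ω = 975∠-77.8° Ω.
Step 4 — Source phasor: V = 120∠137.6° V = -88.61 + j80.92 V.
Step 5 — Current: I = V / Z = -0.1003 - j0.0713 A = 0.1231∠-144.6° A.
Step 6 — Complex power: S = V·I* = 3.12 - j14.44 VA.
Step 7 — Real power: P = Re(S) = 3.12 W.
Step 8 — Reactive power: Q = Im(S) = -14.44 VAR.
Step 9 — Apparent power: |S| = 14.77 VA.
Step 10 — Power factor: PF = P/|S| = 0.2113 (leading).

(a) P = 3.12 W  (b) Q = -14.44 VAR  (c) S = 14.77 VA  (d) PF = 0.2113 (leading)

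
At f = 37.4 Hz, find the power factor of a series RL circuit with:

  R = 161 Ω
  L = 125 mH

Step 1 — Angular frequency: ω = 2π·f = 2π·37.4 = 235 rad/s.
Step 2 — Component impedances:
  R: Z = R = 161 Ω
  L: Z = jωL = j·235·0.125 = 0 + j29.37 Ω
Step 3 — Series combination: Z_total = R + L = 161 + j29.37 Ω = 163.7∠10.3° Ω.
Step 4 — Power factor: PF = cos(φ) = Re(Z)/|Z| = 161/163.658 = 0.9838.
Step 5 — Type: Im(Z) = 29.37 ⇒ lagging (phase φ = 10.3°).

PF = 0.9838 (lagging, φ = 10.3°)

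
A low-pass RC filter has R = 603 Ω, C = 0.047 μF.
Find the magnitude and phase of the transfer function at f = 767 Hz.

Step 1 — Angular frequency: ω = 2π·767 = 4819 rad/s.
Step 2 — Transfer function: H(jω) = 1/(1 + jωRC).
Step 3 — Denominator: 1 + jωRC = 1 + j·4819·603·4.7e-08 = 1 + j0.1366.
Step 4 — H = 0.9817 - j0.1341.
Step 5 — Magnitude: |H| = 0.9908 (-0.1 dB); phase: φ = -7.8°.

|H| = 0.9908 (-0.1 dB), φ = -7.8°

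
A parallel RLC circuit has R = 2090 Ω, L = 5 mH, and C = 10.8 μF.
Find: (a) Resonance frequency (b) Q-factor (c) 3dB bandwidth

Step 1 — Resonance: ω₀ = 1/√(LC) = 1/√(0.005·1.08e-05) = 4303 rad/s.
Step 2 — f₀ = ω₀/(2π) = 684.9 Hz.
Step 3 — Parallel Q: Q = R/(ω₀L) = 2090/(4303·0.005) = 97.13.
Step 4 — Bandwidth: Δω = ω₀/Q = 44.3 rad/s; BW = Δω/(2π) = 7.051 Hz.

(a) f₀ = 684.9 Hz  (b) Q = 97.13  (c) BW = 7.051 Hz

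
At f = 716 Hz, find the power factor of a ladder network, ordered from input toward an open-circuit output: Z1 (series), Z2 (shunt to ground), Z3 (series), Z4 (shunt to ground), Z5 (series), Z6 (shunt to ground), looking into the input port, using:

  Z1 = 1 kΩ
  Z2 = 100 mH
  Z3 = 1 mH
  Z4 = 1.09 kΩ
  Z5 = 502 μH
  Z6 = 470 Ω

Step 1 — Angular frequency: ω = 2π·f = 2π·716 = 4499 rad/s.
Step 2 — Component impedances:
  Z1: Z = R = 1000 Ω
  Z2: Z = jωL = j·4499·0.1 = 0 + j449.9 Ω
  Z3: Z = jωL = j·4499·0.001 = 0 + j4.499 Ω
  Z4: Z = R = 1090 Ω
  Z5: Z = jωL = j·4499·0.000502 = 0 + j2.258 Ω
  Z6: Z = R = 470 Ω
Step 3 — Ladder network (open output): work backward from the far end, alternating series and parallel combinations. Z_in = 1211 + j157.5 Ω = 1221∠7.4° Ω.
Step 4 — Power factor: PF = cos(φ) = Re(Z)/|Z| = 1210.8/1221 = 0.9916.
Step 5 — Type: Im(Z) = 157.5 ⇒ lagging (phase φ = 7.4°).

PF = 0.9916 (lagging, φ = 7.4°)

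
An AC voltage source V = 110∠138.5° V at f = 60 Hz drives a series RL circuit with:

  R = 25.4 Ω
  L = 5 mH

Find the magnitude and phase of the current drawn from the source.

Step 1 — Angular frequency: ω = 2π·f = 2π·60 = 377 rad/s.
Step 2 — Component impedances:
  R: Z = R = 25.4 Ω
  L: Z = jωL = j·377·0.005 = 0 + j1.885 Ω
Step 3 — Series combination: Z_total = R + L = 25.4 + j1.885 Ω = 25.47∠4.2° Ω.
Step 4 — Source phasor: V = 110∠138.5° V = -82.39 + j72.89 V.
Step 5 — Ohm's law: I = V / Z_total = (-82.39 + j72.89) / (25.4 + j1.885) = -3.014 + j3.093 A.
Step 6 — Convert to polar: |I| = 4.319 A, ∠I = 134.3°.

I = 4.319∠134.3° A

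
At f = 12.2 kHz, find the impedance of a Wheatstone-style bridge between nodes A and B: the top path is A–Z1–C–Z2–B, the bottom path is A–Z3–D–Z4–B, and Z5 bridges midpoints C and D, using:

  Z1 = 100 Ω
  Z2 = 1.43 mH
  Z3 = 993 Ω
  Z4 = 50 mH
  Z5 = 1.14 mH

Step 1 — Angular frequency: ω = 2π·f = 2π·1.22e+04 = 7.665e+04 rad/s.
Step 2 — Component impedances:
  Z1: Z = R = 100 Ω
  Z2: Z = jωL = j·7.665e+04·0.00143 = 0 + j109.6 Ω
  Z3: Z = R = 993 Ω
  Z4: Z = jωL = j·7.665e+04·0.05 = 0 + j3833 Ω
  Z5: Z = jωL = j·7.665e+04·0.00114 = 0 + j87.39 Ω
Step 3 — Bridge requires nodal analysis (the Z5 bridge couples midpoints C and D, so the two paths cannot be reduced to a simple series/parallel combination). Setting node B to ground and injecting 1 A at node A, the 3-node admittance system at A, C, D solves to V_A = Z_AB = 90.88 + j106.9 Ω = 140.3∠49.6° Ω.

Z = 90.88 + j106.9 Ω = 140.3∠49.6° Ω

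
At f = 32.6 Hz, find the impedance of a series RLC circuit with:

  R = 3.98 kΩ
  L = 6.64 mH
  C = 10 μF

Step 1 — Angular frequency: ω = 2π·f = 2π·32.6 = 204.8 rad/s.
Step 2 — Component impedances:
  R: Z = R = 3980 Ω
  L: Z = jωL = j·204.8·0.00664 = 0 + j1.36 Ω
  C: Z = 1/(jωC) = -j/(ω·C) = 0 - j488.2 Ω
Step 3 — Series combination: Z_total = R + L + C = 3980 - j486.8 Ω = 4010∠-7.0° Ω.

Z = 3980 - j486.8 Ω = 4010∠-7.0° Ω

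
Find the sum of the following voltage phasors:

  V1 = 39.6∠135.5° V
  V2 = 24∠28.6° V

Step 1 — Convert each phasor to rectangular form:
  V1 = 39.6·(cos(135.5°) + j·sin(135.5°)) = -28.24 + j27.76 V
  V2 = 24·(cos(28.6°) + j·sin(28.6°)) = 21.07 + j11.49 V
Step 2 — Sum components: V_total = -7.173 + j39.24 V.
Step 3 — Convert to polar: |V_total| = 39.89 V, ∠V_total = 100.4°.

V_total = 39.89∠100.4° V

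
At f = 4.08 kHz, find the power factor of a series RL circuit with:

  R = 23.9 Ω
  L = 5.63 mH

Step 1 — Angular frequency: ω = 2π·f = 2π·4080 = 2.564e+04 rad/s.
Step 2 — Component impedances:
  R: Z = R = 23.9 Ω
  L: Z = jωL = j·2.564e+04·0.00563 = 0 + j144.3 Ω
Step 3 — Series combination: Z_total = R + L = 23.9 + j144.3 Ω = 146.3∠80.6° Ω.
Step 4 — Power factor: PF = cos(φ) = Re(Z)/|Z| = 23.9/146.3 = 0.1634.
Step 5 — Type: Im(Z) = 144.3 ⇒ lagging (phase φ = 80.6°).

PF = 0.1634 (lagging, φ = 80.6°)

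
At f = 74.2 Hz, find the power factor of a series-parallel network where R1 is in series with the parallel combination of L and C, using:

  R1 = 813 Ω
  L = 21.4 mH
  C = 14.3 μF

Step 1 — Angular frequency: ω = 2π·f = 2π·74.2 = 466.2 rad/s.
Step 2 — Component impedances:
  R1: Z = R = 813 Ω
  L: Z = jωL = j·466.2·0.0214 = 0 + j9.977 Ω
  C: Z = 1/(jωC) = -j/(ω·C) = 0 - j150 Ω
Step 3 — Parallel branch: L || C = 1/(1/L + 1/C) = 0 + j10.69 Ω.
Step 4 — Series with R1: Z_total = R1 + (L || C) = 813 + j10.69 Ω = 813.1∠0.8° Ω.
Step 5 — Power factor: PF = cos(φ) = Re(Z)/|Z| = 813/813.1 = 0.9999.
Step 6 — Type: Im(Z) = 10.69 ⇒ lagging (phase φ = 0.8°).

PF = 0.9999 (lagging, φ = 0.8°)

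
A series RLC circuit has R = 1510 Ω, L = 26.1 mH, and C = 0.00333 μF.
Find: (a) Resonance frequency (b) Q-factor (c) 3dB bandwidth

Step 1 — Resonance: ω₀ = 1/√(LC) = 1/√(0.0261·3.33e-09) = 1.073e+05 rad/s.
Step 2 — f₀ = ω₀/(2π) = 1.707e+04 Hz.
Step 3 — Series Q: Q = ω₀L/R = 1.073e+05·0.0261/1510 = 1.854.
Step 4 — Bandwidth: Δω = ω₀/Q = 5.785e+04 rad/s; BW = Δω/(2π) = 9208 Hz.

(a) f₀ = 1.707e+04 Hz  (b) Q = 1.854  (c) BW = 9208 Hz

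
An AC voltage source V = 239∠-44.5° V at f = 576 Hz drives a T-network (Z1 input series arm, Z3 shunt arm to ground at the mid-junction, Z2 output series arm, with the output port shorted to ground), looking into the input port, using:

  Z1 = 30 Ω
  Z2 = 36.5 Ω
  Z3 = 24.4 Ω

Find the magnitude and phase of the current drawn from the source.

Step 1 — Angular frequency: ω = 2π·f = 2π·576 = 3619 rad/s.
Step 2 — Component impedances:
  Z1: Z = R = 30 Ω
  Z2: Z = R = 36.5 Ω
  Z3: Z = R = 24.4 Ω
Step 3 — With the output port shorted to ground, the output series arm Z2 runs from the junction to ground; the shunt arm Z3 also runs from the junction to ground. They appear in parallel: Z3 || Z2 = 14.62 Ω.
Step 4 — Series with input arm Z1: Z_in = Z1 + (Z3 || Z2) = 44.62 Ω = 44.62∠0.0° Ω.
Step 5 — Source phasor: V = 239∠-44.5° V = 170.5 - j167.5 V.
Step 6 — Ohm's law: I = V / Z_total = (170.5 - j167.5) / (44.62) = 3.82 - j3.754 A.
Step 7 — Convert to polar: |I| = 5.356 A, ∠I = -44.5°.

I = 5.356∠-44.5° A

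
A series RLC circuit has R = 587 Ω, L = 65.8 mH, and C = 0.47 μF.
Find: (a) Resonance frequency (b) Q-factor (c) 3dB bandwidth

Step 1 — Resonance condition Im(Z)=0 gives ω₀ = 1/√(LC).
Step 2 — ω₀ = 1/√(0.0658·4.7e-07) = 5686 rad/s.
Step 3 — f₀ = ω₀/(2π) = 905 Hz.
Step 4 — Series Q: Q = ω₀L/R = 5686·0.0658/587 = 0.6374.
Step 5 — 3dB bandwidth: Δω = ω₀/Q = 8921 rad/s; BW = Δω/(2π) = 1420 Hz.

(a) f₀ = 905 Hz  (b) Q = 0.6374  (c) BW = 1420 Hz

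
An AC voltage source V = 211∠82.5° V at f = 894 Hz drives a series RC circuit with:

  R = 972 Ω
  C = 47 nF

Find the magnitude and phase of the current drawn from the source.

Step 1 — Angular frequency: ω = 2π·f = 2π·894 = 5617 rad/s.
Step 2 — Component impedances:
  R: Z = R = 972 Ω
  C: Z = 1/(jωC) = -j/(ω·C) = 0 - j3788 Ω
Step 3 — Series combination: Z_total = R + C = 972 - j3788 Ω = 3911∠-75.6° Ω.
Step 4 — Source phasor: V = 211∠82.5° V = 27.54 + j209.2 V.
Step 5 — Ohm's law: I = V / Z_total = (27.54 + j209.2) / (972 - j3788) = -0.05007 + j0.02012 A.
Step 6 — Convert to polar: |I| = 0.05396 A, ∠I = 158.1°.

I = 0.05396∠158.1° A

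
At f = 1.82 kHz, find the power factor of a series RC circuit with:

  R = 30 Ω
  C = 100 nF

Step 1 — Angular frequency: ω = 2π·f = 2π·1820 = 1.144e+04 rad/s.
Step 2 — Component impedances:
  R: Z = R = 30 Ω
  C: Z = 1/(jωC) = -j/(ω·C) = 0 - j874.5 Ω
Step 3 — Series combination: Z_total = R + C = 30 - j874.5 Ω = 875∠-88.0° Ω.
Step 4 — Power factor: PF = cos(φ) = Re(Z)/|Z| = 30/875 = 0.03429.
Step 5 — Type: Im(Z) = -874.5 ⇒ leading (phase φ = -88.0°).

PF = 0.03429 (leading, φ = -88.0°)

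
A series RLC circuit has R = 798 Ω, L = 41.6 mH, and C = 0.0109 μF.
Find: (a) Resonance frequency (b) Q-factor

Step 1 — Resonance condition Im(Z)=0 gives ω₀ = 1/√(LC).
Step 2 — ω₀ = 1/√(0.0416·1.09e-08) = 4.696e+04 rad/s.
Step 3 — f₀ = ω₀/(2π) = 7474 Hz.
Step 4 — Series Q: Q = ω₀L/R = 4.696e+04·0.0416/798 = 2.448.

(a) f₀ = 7474 Hz  (b) Q = 2.448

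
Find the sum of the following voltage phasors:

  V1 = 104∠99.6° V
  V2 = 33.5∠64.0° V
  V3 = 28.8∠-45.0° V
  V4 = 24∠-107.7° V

Step 1 — Convert each phasor to rectangular form:
  V1 = 104·(cos(99.6°) + j·sin(99.6°)) = -17.34 + j102.5 V
  V2 = 33.5·(cos(64.0°) + j·sin(64.0°)) = 14.69 + j30.11 V
  V3 = 28.8·(cos(-45.0°) + j·sin(-45.0°)) = 20.36 - j20.36 V
  V4 = 24·(cos(-107.7°) + j·sin(-107.7°)) = -7.297 - j22.86 V
Step 2 — Sum components: V_total = 10.41 + j89.42 V.
Step 3 — Convert to polar: |V_total| = 90.03 V, ∠V_total = 83.4°.

V_total = 90.03∠83.4° V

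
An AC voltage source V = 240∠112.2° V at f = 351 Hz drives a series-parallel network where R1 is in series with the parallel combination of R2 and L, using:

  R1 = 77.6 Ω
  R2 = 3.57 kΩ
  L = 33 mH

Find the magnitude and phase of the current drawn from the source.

Step 1 — Angular frequency: ω = 2π·f = 2π·351 = 2205 rad/s.
Step 2 — Component impedances:
  R1: Z = R = 77.6 Ω
  R2: Z = R = 3570 Ω
  L: Z = jωL = j·2205·0.033 = 0 + j72.78 Ω
Step 3 — Parallel branch: R2 || L = 1/(1/R2 + 1/L) = 1.483 + j72.75 Ω.
Step 4 — Series with R1: Z_total = R1 + (R2 || L) = 79.08 + j72.75 Ω = 107.5∠42.6° Ω.
Step 5 — Source phasor: V = 240∠112.2° V = -90.68 + j222.2 V.
Step 6 — Ohm's law: I = V / Z_total = (-90.68 + j222.2) / (79.08 + j72.75) = 0.7789 + j2.093 A.
Step 7 — Convert to polar: |I| = 2.234 A, ∠I = 69.6°.

I = 2.234∠69.6° A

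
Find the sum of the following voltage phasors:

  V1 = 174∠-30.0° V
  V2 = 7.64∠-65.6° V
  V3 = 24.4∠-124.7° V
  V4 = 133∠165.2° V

Step 1 — Convert each phasor to rectangular form:
  V1 = 174·(cos(-30.0°) + j·sin(-30.0°)) = 150.7 - j87 V
  V2 = 7.64·(cos(-65.6°) + j·sin(-65.6°)) = 3.156 - j6.958 V
  V3 = 24.4·(cos(-124.7°) + j·sin(-124.7°)) = -13.89 - j20.06 V
  V4 = 133·(cos(165.2°) + j·sin(165.2°)) = -128.6 + j33.97 V
Step 2 — Sum components: V_total = 11.37 - j80.04 V.
Step 3 — Convert to polar: |V_total| = 80.85 V, ∠V_total = -81.9°.

V_total = 80.85∠-81.9° V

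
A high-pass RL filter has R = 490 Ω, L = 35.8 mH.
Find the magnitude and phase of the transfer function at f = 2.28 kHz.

Step 1 — Angular frequency: ω = 2π·2280 = 1.433e+04 rad/s.
Step 2 — Transfer function: H(jω) = jωL/(R + jωL).
Step 3 — Numerator jωL = j·512.9; denominator R + jωL = 490 + j512.9.
Step 4 — H = 0.5228 + j0.4995.
Step 5 — Magnitude: |H| = 0.723 (-2.8 dB); phase: φ = 43.7°.

|H| = 0.723 (-2.8 dB), φ = 43.7°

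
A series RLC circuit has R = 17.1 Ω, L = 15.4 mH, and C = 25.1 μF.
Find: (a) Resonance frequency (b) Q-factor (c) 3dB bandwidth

Step 1 — Resonance: ω₀ = 1/√(LC) = 1/√(0.0154·2.51e-05) = 1608 rad/s.
Step 2 — f₀ = ω₀/(2π) = 256 Hz.
Step 3 — Series Q: Q = ω₀L/R = 1608·0.0154/17.1 = 1.449.
Step 4 — Bandwidth: Δω = ω₀/Q = 1110 rad/s; BW = Δω/(2π) = 176.7 Hz.

(a) f₀ = 256 Hz  (b) Q = 1.449  (c) BW = 176.7 Hz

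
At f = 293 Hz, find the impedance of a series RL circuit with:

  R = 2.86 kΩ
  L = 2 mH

Step 1 — Angular frequency: ω = 2π·f = 2π·293 = 1841 rad/s.
Step 2 — Component impedances:
  R: Z = R = 2860 Ω
  L: Z = jωL = j·1841·0.002 = 0 + j3.682 Ω
Step 3 — Series combination: Z_total = R + L = 2860 + j3.682 Ω = 2860∠0.1° Ω.

Z = 2860 + j3.682 Ω = 2860∠0.1° Ω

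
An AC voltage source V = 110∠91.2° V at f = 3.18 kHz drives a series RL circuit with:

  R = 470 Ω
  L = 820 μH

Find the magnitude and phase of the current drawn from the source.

Step 1 — Angular frequency: ω = 2π·f = 2π·3180 = 1.998e+04 rad/s.
Step 2 — Component impedances:
  R: Z = R = 470 Ω
  L: Z = jωL = j·1.998e+04·0.00082 = 0 + j16.38 Ω
Step 3 — Series combination: Z_total = R + L = 470 + j16.38 Ω = 470.3∠2.0° Ω.
Step 4 — Source phasor: V = 110∠91.2° V = -2.304 + j110 V.
Step 5 — Ohm's law: I = V / Z_total = (-2.304 + j110) / (470 + j16.38) = 0.003251 + j0.2339 A.
Step 6 — Convert to polar: |I| = 0.2339 A, ∠I = 89.2°.

I = 0.2339∠89.2° A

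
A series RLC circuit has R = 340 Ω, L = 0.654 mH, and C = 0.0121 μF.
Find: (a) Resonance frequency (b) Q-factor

Step 1 — Resonance condition Im(Z)=0 gives ω₀ = 1/√(LC).
Step 2 — ω₀ = 1/√(0.000654·1.21e-08) = 3.555e+05 rad/s.
Step 3 — f₀ = ω₀/(2π) = 5.658e+04 Hz.
Step 4 — Series Q: Q = ω₀L/R = 3.555e+05·0.000654/340 = 0.6838.

(a) f₀ = 5.658e+04 Hz  (b) Q = 0.6838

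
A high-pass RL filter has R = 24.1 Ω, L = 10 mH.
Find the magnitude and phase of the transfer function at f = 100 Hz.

Step 1 — Angular frequency: ω = 2π·100 = 628.3 rad/s.
Step 2 — Transfer function: H(jω) = jωL/(R + jωL).
Step 3 — Numerator jωL = j·6.283; denominator R + jωL = 24.1 + j6.283.
Step 4 — H = 0.06365 + j0.2441.
Step 5 — Magnitude: |H| = 0.2523 (-12.0 dB); phase: φ = 75.4°.

|H| = 0.2523 (-12.0 dB), φ = 75.4°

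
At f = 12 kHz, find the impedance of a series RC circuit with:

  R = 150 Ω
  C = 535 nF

Step 1 — Angular frequency: ω = 2π·f = 2π·1.2e+04 = 7.54e+04 rad/s.
Step 2 — Component impedances:
  R: Z = R = 150 Ω
  C: Z = 1/(jωC) = -j/(ω·C) = 0 - j24.79 Ω
Step 3 — Series combination: Z_total = R + C = 150 - j24.79 Ω = 152∠-9.4° Ω.

Z = 150 - j24.79 Ω = 152∠-9.4° Ω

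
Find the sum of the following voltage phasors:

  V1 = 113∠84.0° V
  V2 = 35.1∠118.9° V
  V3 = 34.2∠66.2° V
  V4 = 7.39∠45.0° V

Step 1 — Convert each phasor to rectangular form:
  V1 = 113·(cos(84.0°) + j·sin(84.0°)) = 11.81 + j112.4 V
  V2 = 35.1·(cos(118.9°) + j·sin(118.9°)) = -16.96 + j30.73 V
  V3 = 34.2·(cos(66.2°) + j·sin(66.2°)) = 13.8 + j31.29 V
  V4 = 7.39·(cos(45.0°) + j·sin(45.0°)) = 5.226 + j5.226 V
Step 2 — Sum components: V_total = 13.88 + j179.6 V.
Step 3 — Convert to polar: |V_total| = 180.2 V, ∠V_total = 85.6°.

V_total = 180.2∠85.6° V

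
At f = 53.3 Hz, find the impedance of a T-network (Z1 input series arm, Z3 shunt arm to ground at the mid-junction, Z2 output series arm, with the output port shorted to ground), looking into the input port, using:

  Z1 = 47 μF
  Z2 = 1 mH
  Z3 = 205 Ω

Step 1 — Angular frequency: ω = 2π·f = 2π·53.3 = 334.9 rad/s.
Step 2 — Component impedances:
  Z1: Z = 1/(jωC) = -j/(ω·C) = 0 - j63.53 Ω
  Z2: Z = jωL = j·334.9·0.001 = 0 + j0.3349 Ω
  Z3: Z = R = 205 Ω
Step 3 — With the output port shorted to ground, the output series arm Z2 runs from the junction to ground; the shunt arm Z3 also runs from the junction to ground. They appear in parallel: Z3 || Z2 = 0.0005471 + j0.3349 Ω.
Step 4 — Series with input arm Z1: Z_in = Z1 + (Z3 || Z2) = 0.0005471 - j63.2 Ω = 63.2∠-90.0° Ω.

Z = 0.0005471 - j63.2 Ω = 63.2∠-90.0° Ω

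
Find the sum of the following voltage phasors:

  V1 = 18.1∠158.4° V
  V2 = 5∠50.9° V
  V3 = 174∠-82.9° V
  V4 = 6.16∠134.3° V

Step 1 — Convert each phasor to rectangular form:
  V1 = 18.1·(cos(158.4°) + j·sin(158.4°)) = -16.83 + j6.663 V
  V2 = 5·(cos(50.9°) + j·sin(50.9°)) = 3.153 + j3.88 V
  V3 = 174·(cos(-82.9°) + j·sin(-82.9°)) = 21.51 - j172.7 V
  V4 = 6.16·(cos(134.3°) + j·sin(134.3°)) = -4.302 + j4.409 V
Step 2 — Sum components: V_total = 3.529 - j157.7 V.
Step 3 — Convert to polar: |V_total| = 157.8 V, ∠V_total = -88.7°.

V_total = 157.8∠-88.7° V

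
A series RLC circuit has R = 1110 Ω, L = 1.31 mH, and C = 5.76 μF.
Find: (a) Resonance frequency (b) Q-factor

Step 1 — Resonance condition Im(Z)=0 gives ω₀ = 1/√(LC).
Step 2 — ω₀ = 1/√(0.00131·5.76e-06) = 1.151e+04 rad/s.
Step 3 — f₀ = ω₀/(2π) = 1832 Hz.
Step 4 — Series Q: Q = ω₀L/R = 1.151e+04·0.00131/1110 = 0.01359.

(a) f₀ = 1832 Hz  (b) Q = 0.01359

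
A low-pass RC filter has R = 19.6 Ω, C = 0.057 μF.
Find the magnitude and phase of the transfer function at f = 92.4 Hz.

Step 1 — Angular frequency: ω = 2π·92.4 = 580.6 rad/s.
Step 2 — Transfer function: H(jω) = 1/(1 + jωRC).
Step 3 — Denominator: 1 + jωRC = 1 + j·580.6·19.6·5.7e-08 = 1 + j0.0006486.
Step 4 — H = 1 - j0.0006486.
Step 5 — Magnitude: |H| = 1 (-0.0 dB); phase: φ = -0.0°.

|H| = 1 (-0.0 dB), φ = -0.0°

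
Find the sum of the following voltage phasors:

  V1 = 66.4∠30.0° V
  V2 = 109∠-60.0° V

Step 1 — Convert each phasor to rectangular form:
  V1 = 66.4·(cos(30.0°) + j·sin(30.0°)) = 57.5 + j33.2 V
  V2 = 109·(cos(-60.0°) + j·sin(-60.0°)) = 54.5 - j94.4 V
Step 2 — Sum components: V_total = 112 - j61.2 V.
Step 3 — Convert to polar: |V_total| = 127.6 V, ∠V_total = -28.7°.

V_total = 127.6∠-28.7° V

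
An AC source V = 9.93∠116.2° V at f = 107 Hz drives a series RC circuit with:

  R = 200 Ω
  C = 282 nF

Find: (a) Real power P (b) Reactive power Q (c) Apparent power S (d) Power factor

Step 1 — Angular frequency: ω = 2π·f = 2π·107 = 672.3 rad/s.
Step 2 — Component impedances:
  R: Z = R = 200 Ω
  C: Z = 1/(jωC) = -j/(ω·C) = 0 - j5275 Ω
Step 3 — Series combination: Z_total = R + C = 200 - j5275 Ω = 5278∠-87.8° Ω.
Step 4 — Source phasor: V = 9.93∠116.2° V = -4.384 + j8.91 V.
Step 5 — Current: I = V / Z = -0.001718 - j0.000766 A = 0.001881∠-156.0° A.
Step 6 — Complex power: S = V·I* = 0.0007078 - j0.01867 VA.
Step 7 — Real power: P = Re(S) = 0.0007078 W.
Step 8 — Reactive power: Q = Im(S) = -0.01867 VAR.
Step 9 — Apparent power: |S| = 0.01868 VA.
Step 10 — Power factor: PF = P/|S| = 0.03789 (leading).

(a) P = 0.0007078 W  (b) Q = -0.01867 VAR  (c) S = 0.01868 VA  (d) PF = 0.03789 (leading)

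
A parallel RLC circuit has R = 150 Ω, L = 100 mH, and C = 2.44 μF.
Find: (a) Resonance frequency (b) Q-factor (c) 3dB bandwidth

Step 1 — Resonance: ω₀ = 1/√(LC) = 1/√(0.1·2.44e-06) = 2024 rad/s.
Step 2 — f₀ = ω₀/(2π) = 322.2 Hz.
Step 3 — Parallel Q: Q = R/(ω₀L) = 150/(2024·0.1) = 0.7409.
Step 4 — Bandwidth: Δω = ω₀/Q = 2732 rad/s; BW = Δω/(2π) = 434.8 Hz.

(a) f₀ = 322.2 Hz  (b) Q = 0.7409  (c) BW = 434.8 Hz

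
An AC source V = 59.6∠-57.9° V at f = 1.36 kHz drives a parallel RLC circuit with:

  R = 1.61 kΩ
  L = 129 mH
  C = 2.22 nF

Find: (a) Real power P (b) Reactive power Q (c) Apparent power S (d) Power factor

Step 1 — Angular frequency: ω = 2π·f = 2π·1360 = 8545 rad/s.
Step 2 — Component impedances:
  R: Z = R = 1610 Ω
  L: Z = jωL = j·8545·0.129 = 0 + j1102 Ω
  C: Z = 1/(jωC) = -j/(ω·C) = 0 - j5.271e+04 Ω
Step 3 — Parallel combination: 1/Z_total = 1/R + 1/L + 1/C; Z_total = 528.7 + j756.1 Ω = 922.7∠55.0° Ω.
Step 4 — Source phasor: V = 59.6∠-57.9° V = 31.67 - j50.49 V.
Step 5 — Current: I = V / Z = -0.02517 - j0.05949 A = 0.0646∠-112.9° A.
Step 6 — Complex power: S = V·I* = 2.206 + j3.155 VA.
Step 7 — Real power: P = Re(S) = 2.206 W.
Step 8 — Reactive power: Q = Im(S) = 3.155 VAR.
Step 9 — Apparent power: |S| = 3.85 VA.
Step 10 — Power factor: PF = P/|S| = 0.5731 (lagging).

(a) P = 2.206 W  (b) Q = 3.155 VAR  (c) S = 3.85 VA  (d) PF = 0.5731 (lagging)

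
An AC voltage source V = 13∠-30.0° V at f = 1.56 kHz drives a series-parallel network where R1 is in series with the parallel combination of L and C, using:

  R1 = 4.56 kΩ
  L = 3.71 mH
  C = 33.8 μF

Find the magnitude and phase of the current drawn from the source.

Step 1 — Angular frequency: ω = 2π·f = 2π·1560 = 9802 rad/s.
Step 2 — Component impedances:
  R1: Z = R = 4560 Ω
  L: Z = jωL = j·9802·0.00371 = 0 + j36.36 Ω
  C: Z = 1/(jωC) = -j/(ω·C) = 0 - j3.018 Ω
Step 3 — Parallel branch: L || C = 1/(1/L + 1/C) = 0 - j3.292 Ω.
Step 4 — Series with R1: Z_total = R1 + (L || C) = 4560 - j3.292 Ω = 4560∠-0.0° Ω.
Step 5 — Source phasor: V = 13∠-30.0° V = 11.26 - j6.5 V.
Step 6 — Ohm's law: I = V / Z_total = (11.26 - j6.5) / (4560 - j3.292) = 0.00247 - j0.001424 A.
Step 7 — Convert to polar: |I| = 0.002851 A, ∠I = -30.0°.

I = 0.002851∠-30.0° A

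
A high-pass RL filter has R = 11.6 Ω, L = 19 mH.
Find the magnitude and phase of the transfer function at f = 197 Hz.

Step 1 — Angular frequency: ω = 2π·197 = 1238 rad/s.
Step 2 — Transfer function: H(jω) = jωL/(R + jωL).
Step 3 — Numerator jωL = j·23.52; denominator R + jωL = 11.6 + j23.52.
Step 4 — H = 0.8043 + j0.3967.
Step 5 — Magnitude: |H| = 0.8968 (-0.9 dB); phase: φ = 26.3°.

|H| = 0.8968 (-0.9 dB), φ = 26.3°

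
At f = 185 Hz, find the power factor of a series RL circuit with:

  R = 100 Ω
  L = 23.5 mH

Step 1 — Angular frequency: ω = 2π·f = 2π·185 = 1162 rad/s.
Step 2 — Component impedances:
  R: Z = R = 100 Ω
  L: Z = jωL = j·1162·0.0235 = 0 + j27.32 Ω
Step 3 — Series combination: Z_total = R + L = 100 + j27.32 Ω = 103.7∠15.3° Ω.
Step 4 — Power factor: PF = cos(φ) = Re(Z)/|Z| = 100/103.66 = 0.9647.
Step 5 — Type: Im(Z) = 27.32 ⇒ lagging (phase φ = 15.3°).

PF = 0.9647 (lagging, φ = 15.3°)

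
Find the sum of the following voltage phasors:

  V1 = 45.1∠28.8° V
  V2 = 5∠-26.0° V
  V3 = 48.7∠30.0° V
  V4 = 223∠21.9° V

Step 1 — Convert each phasor to rectangular form:
  V1 = 45.1·(cos(28.8°) + j·sin(28.8°)) = 39.52 + j21.73 V
  V2 = 5·(cos(-26.0°) + j·sin(-26.0°)) = 4.494 - j2.192 V
  V3 = 48.7·(cos(30.0°) + j·sin(30.0°)) = 42.18 + j24.35 V
  V4 = 223·(cos(21.9°) + j·sin(21.9°)) = 206.9 + j83.18 V
Step 2 — Sum components: V_total = 293.1 + j127.1 V.
Step 3 — Convert to polar: |V_total| = 319.5 V, ∠V_total = 23.4°.

V_total = 319.5∠23.4° V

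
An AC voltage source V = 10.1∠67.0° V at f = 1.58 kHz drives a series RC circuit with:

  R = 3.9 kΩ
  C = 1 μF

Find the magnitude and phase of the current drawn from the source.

Step 1 — Angular frequency: ω = 2π·f = 2π·1580 = 9927 rad/s.
Step 2 — Component impedances:
  R: Z = R = 3900 Ω
  C: Z = 1/(jωC) = -j/(ω·C) = 0 - j100.7 Ω
Step 3 — Series combination: Z_total = R + C = 3900 - j100.7 Ω = 3901∠-1.5° Ω.
Step 4 — Source phasor: V = 10.1∠67.0° V = 3.946 + j9.297 V.
Step 5 — Ohm's law: I = V / Z_total = (3.946 + j9.297) / (3900 - j100.7) = 0.0009497 + j0.002408 A.
Step 6 — Convert to polar: |I| = 0.002589 A, ∠I = 68.5°.

I = 0.002589∠68.5° A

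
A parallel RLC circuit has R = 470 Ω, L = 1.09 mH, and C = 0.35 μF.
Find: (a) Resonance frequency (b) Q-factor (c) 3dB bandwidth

Step 1 — Resonance: ω₀ = 1/√(LC) = 1/√(0.00109·3.5e-07) = 5.12e+04 rad/s.
Step 2 — f₀ = ω₀/(2π) = 8148 Hz.
Step 3 — Parallel Q: Q = R/(ω₀L) = 470/(5.12e+04·0.00109) = 8.422.
Step 4 — Bandwidth: Δω = ω₀/Q = 6079 rad/s; BW = Δω/(2π) = 967.5 Hz.

(a) f₀ = 8148 Hz  (b) Q = 8.422  (c) BW = 967.5 Hz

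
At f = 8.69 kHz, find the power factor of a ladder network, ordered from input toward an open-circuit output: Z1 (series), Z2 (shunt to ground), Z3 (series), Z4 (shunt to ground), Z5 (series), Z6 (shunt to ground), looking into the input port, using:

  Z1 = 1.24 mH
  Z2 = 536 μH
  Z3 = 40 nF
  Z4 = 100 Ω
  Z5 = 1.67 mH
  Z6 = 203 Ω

Step 1 — Angular frequency: ω = 2π·f = 2π·8690 = 5.46e+04 rad/s.
Step 2 — Component impedances:
  Z1: Z = jωL = j·5.46e+04·0.00124 = 0 + j67.71 Ω
  Z2: Z = jωL = j·5.46e+04·0.000536 = 0 + j29.27 Ω
  Z3: Z = 1/(jωC) = -j/(ω·C) = 0 - j457.9 Ω
  Z4: Z = R = 100 Ω
  Z5: Z = jωL = j·5.46e+04·0.00167 = 0 + j91.18 Ω
  Z6: Z = R = 203 Ω
Step 3 — Ladder network (open output): work backward from the far end, alternating series and parallel combinations. Z_in = 0.3303 + j98.96 Ω = 98.96∠89.8° Ω.
Step 4 — Power factor: PF = cos(φ) = Re(Z)/|Z| = 0.3303/98.96 = 0.003338.
Step 5 — Type: Im(Z) = 98.96 ⇒ lagging (phase φ = 89.8°).

PF = 0.003338 (lagging, φ = 89.8°)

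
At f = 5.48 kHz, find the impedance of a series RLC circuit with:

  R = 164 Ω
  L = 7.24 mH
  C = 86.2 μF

Step 1 — Angular frequency: ω = 2π·f = 2π·5480 = 3.443e+04 rad/s.
Step 2 — Component impedances:
  R: Z = R = 164 Ω
  L: Z = jωL = j·3.443e+04·0.00724 = 0 + j249.3 Ω
  C: Z = 1/(jωC) = -j/(ω·C) = 0 - j0.3369 Ω
Step 3 — Series combination: Z_total = R + L + C = 164 + j248.9 Ω = 298.1∠56.6° Ω.

Z = 164 + j248.9 Ω = 298.1∠56.6° Ω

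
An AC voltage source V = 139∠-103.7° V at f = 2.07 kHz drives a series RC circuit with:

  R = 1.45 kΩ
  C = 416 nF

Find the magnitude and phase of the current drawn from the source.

Step 1 — Angular frequency: ω = 2π·f = 2π·2070 = 1.301e+04 rad/s.
Step 2 — Component impedances:
  R: Z = R = 1450 Ω
  C: Z = 1/(jωC) = -j/(ω·C) = 0 - j184.8 Ω
Step 3 — Series combination: Z_total = R + C = 1450 - j184.8 Ω = 1462∠-7.3° Ω.
Step 4 — Source phasor: V = 139∠-103.7° V = -32.92 - j135 V.
Step 5 — Ohm's law: I = V / Z_total = (-32.92 - j135) / (1450 - j184.8) = -0.01066 - j0.09449 A.
Step 6 — Convert to polar: |I| = 0.09509 A, ∠I = -96.4°.

I = 0.09509∠-96.4° A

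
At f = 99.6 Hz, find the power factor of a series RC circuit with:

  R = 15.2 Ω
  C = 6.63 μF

Step 1 — Angular frequency: ω = 2π·f = 2π·99.6 = 625.8 rad/s.
Step 2 — Component impedances:
  R: Z = R = 15.2 Ω
  C: Z = 1/(jωC) = -j/(ω·C) = 0 - j241 Ω
Step 3 — Series combination: Z_total = R + C = 15.2 - j241 Ω = 241.5∠-86.4° Ω.
Step 4 — Power factor: PF = cos(φ) = Re(Z)/|Z| = 15.2/241.5 = 0.06294.
Step 5 — Type: Im(Z) = -241 ⇒ leading (phase φ = -86.4°).

PF = 0.06294 (leading, φ = -86.4°)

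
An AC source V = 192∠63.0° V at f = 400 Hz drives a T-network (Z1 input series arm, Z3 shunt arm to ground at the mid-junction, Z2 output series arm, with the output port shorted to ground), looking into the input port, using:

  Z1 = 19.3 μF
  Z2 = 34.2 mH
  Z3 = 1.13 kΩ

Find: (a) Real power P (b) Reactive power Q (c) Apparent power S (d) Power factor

Step 1 — Angular frequency: ω = 2π·f = 2π·400 = 2513 rad/s.
Step 2 — Component impedances:
  Z1: Z = 1/(jωC) = -j/(ω·C) = 0 - j20.62 Ω
  Z2: Z = jωL = j·2513·0.0342 = 0 + j85.95 Ω
  Z3: Z = R = 1130 Ω
Step 3 — With the output port shorted to ground, the output series arm Z2 runs from the junction to ground; the shunt arm Z3 also runs from the junction to ground. They appear in parallel: Z3 || Z2 = 6.501 + j85.46 Ω.
Step 4 — Series with input arm Z1: Z_in = Z1 + (Z3 || Z2) = 6.501 + j64.84 Ω = 65.17∠84.3° Ω.
Step 5 — Source phasor: V = 192∠63.0° V = 87.17 + j171.1 V.
Step 6 — Current: I = V / Z = 2.745 - j1.069 A = 2.946∠-21.3° A.
Step 7 — Complex power: S = V·I* = 56.43 + j562.8 VA.
Step 8 — Real power: P = Re(S) = 56.43 W.
Step 9 — Reactive power: Q = Im(S) = 562.8 VAR.
Step 10 — Apparent power: |S| = 565.7 VA.
Step 11 — Power factor: PF = P/|S| = 0.09975 (lagging).

(a) P = 56.43 W  (b) Q = 562.8 VAR  (c) S = 565.7 VA  (d) PF = 0.09975 (lagging)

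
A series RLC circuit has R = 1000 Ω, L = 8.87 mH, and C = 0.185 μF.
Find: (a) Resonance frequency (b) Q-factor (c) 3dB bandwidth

Step 1 — Resonance condition Im(Z)=0 gives ω₀ = 1/√(LC).
Step 2 — ω₀ = 1/√(0.00887·1.85e-07) = 2.469e+04 rad/s.
Step 3 — f₀ = ω₀/(2π) = 3929 Hz.
Step 4 — Series Q: Q = ω₀L/R = 2.469e+04·0.00887/1000 = 0.219.
Step 5 — 3dB bandwidth: Δω = ω₀/Q = 1.127e+05 rad/s; BW = Δω/(2π) = 1.794e+04 Hz.

(a) f₀ = 3929 Hz  (b) Q = 0.219  (c) BW = 1.794e+04 Hz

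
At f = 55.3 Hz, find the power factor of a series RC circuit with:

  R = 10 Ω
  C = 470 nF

Step 1 — Angular frequency: ω = 2π·f = 2π·55.3 = 347.5 rad/s.
Step 2 — Component impedances:
  R: Z = R = 10 Ω
  C: Z = 1/(jωC) = -j/(ω·C) = 0 - j6123 Ω
Step 3 — Series combination: Z_total = R + C = 10 - j6123 Ω = 6123∠-89.9° Ω.
Step 4 — Power factor: PF = cos(φ) = Re(Z)/|Z| = 10/6123 = 0.001633.
Step 5 — Type: Im(Z) = -6123 ⇒ leading (phase φ = -89.9°).

PF = 0.001633 (leading, φ = -89.9°)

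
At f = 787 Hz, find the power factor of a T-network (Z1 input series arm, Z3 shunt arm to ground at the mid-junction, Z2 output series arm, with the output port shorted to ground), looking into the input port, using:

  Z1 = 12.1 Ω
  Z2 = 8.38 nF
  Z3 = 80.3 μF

Step 1 — Angular frequency: ω = 2π·f = 2π·787 = 4945 rad/s.
Step 2 — Component impedances:
  Z1: Z = R = 12.1 Ω
  Z2: Z = 1/(jωC) = -j/(ω·C) = 0 - j2.413e+04 Ω
  Z3: Z = 1/(jωC) = -j/(ω·C) = 0 - j2.518 Ω
Step 3 — With the output port shorted to ground, the output series arm Z2 runs from the junction to ground; the shunt arm Z3 also runs from the junction to ground. They appear in parallel: Z3 || Z2 = 0 - j2.518 Ω.
Step 4 — Series with input arm Z1: Z_in = Z1 + (Z3 || Z2) = 12.1 - j2.518 Ω = 12.36∠-11.8° Ω.
Step 5 — Power factor: PF = cos(φ) = Re(Z)/|Z| = 12.1/12.36 = 0.979.
Step 6 — Type: Im(Z) = -2.518 ⇒ leading (phase φ = -11.8°).

PF = 0.979 (leading, φ = -11.8°)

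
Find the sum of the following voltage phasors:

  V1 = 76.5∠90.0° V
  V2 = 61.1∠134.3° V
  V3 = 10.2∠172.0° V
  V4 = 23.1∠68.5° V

Step 1 — Convert each phasor to rectangular form:
  V1 = 76.5·(cos(90.0°) + j·sin(90.0°)) = 0 + j76.5 V
  V2 = 61.1·(cos(134.3°) + j·sin(134.3°)) = -42.67 + j43.73 V
  V3 = 10.2·(cos(172.0°) + j·sin(172.0°)) = -10.1 + j1.42 V
  V4 = 23.1·(cos(68.5°) + j·sin(68.5°)) = 8.466 + j21.49 V
Step 2 — Sum components: V_total = -44.31 + j143.1 V.
Step 3 — Convert to polar: |V_total| = 149.8 V, ∠V_total = 107.2°.

V_total = 149.8∠107.2° V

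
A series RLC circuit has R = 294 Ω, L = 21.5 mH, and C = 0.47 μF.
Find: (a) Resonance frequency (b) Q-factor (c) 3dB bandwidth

Step 1 — Resonance: ω₀ = 1/√(LC) = 1/√(0.0215·4.7e-07) = 9948 rad/s.
Step 2 — f₀ = ω₀/(2π) = 1583 Hz.
Step 3 — Series Q: Q = ω₀L/R = 9948·0.0215/294 = 0.7275.
Step 4 — Bandwidth: Δω = ω₀/Q = 1.367e+04 rad/s; BW = Δω/(2π) = 2176 Hz.

(a) f₀ = 1583 Hz  (b) Q = 0.7275  (c) BW = 2176 Hz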